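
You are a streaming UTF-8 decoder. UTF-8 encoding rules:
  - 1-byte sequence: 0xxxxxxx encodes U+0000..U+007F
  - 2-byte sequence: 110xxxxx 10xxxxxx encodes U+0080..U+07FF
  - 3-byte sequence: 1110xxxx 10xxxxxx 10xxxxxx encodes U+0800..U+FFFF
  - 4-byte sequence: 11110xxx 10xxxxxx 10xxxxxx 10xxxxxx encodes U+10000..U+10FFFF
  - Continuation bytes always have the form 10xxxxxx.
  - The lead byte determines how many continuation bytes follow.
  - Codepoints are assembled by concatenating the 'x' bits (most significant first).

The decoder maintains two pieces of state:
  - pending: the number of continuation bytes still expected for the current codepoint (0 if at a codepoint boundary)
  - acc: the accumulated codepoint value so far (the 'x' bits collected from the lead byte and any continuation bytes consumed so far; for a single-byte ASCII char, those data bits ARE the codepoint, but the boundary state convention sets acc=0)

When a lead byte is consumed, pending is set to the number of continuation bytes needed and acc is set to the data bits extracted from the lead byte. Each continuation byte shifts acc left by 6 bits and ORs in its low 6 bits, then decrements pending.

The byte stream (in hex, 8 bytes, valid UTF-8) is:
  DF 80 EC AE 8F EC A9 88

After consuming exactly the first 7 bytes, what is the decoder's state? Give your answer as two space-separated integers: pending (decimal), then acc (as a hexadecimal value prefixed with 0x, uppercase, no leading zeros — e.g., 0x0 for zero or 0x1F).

Byte[0]=DF: 2-byte lead. pending=1, acc=0x1F
Byte[1]=80: continuation. acc=(acc<<6)|0x00=0x7C0, pending=0
Byte[2]=EC: 3-byte lead. pending=2, acc=0xC
Byte[3]=AE: continuation. acc=(acc<<6)|0x2E=0x32E, pending=1
Byte[4]=8F: continuation. acc=(acc<<6)|0x0F=0xCB8F, pending=0
Byte[5]=EC: 3-byte lead. pending=2, acc=0xC
Byte[6]=A9: continuation. acc=(acc<<6)|0x29=0x329, pending=1

Answer: 1 0x329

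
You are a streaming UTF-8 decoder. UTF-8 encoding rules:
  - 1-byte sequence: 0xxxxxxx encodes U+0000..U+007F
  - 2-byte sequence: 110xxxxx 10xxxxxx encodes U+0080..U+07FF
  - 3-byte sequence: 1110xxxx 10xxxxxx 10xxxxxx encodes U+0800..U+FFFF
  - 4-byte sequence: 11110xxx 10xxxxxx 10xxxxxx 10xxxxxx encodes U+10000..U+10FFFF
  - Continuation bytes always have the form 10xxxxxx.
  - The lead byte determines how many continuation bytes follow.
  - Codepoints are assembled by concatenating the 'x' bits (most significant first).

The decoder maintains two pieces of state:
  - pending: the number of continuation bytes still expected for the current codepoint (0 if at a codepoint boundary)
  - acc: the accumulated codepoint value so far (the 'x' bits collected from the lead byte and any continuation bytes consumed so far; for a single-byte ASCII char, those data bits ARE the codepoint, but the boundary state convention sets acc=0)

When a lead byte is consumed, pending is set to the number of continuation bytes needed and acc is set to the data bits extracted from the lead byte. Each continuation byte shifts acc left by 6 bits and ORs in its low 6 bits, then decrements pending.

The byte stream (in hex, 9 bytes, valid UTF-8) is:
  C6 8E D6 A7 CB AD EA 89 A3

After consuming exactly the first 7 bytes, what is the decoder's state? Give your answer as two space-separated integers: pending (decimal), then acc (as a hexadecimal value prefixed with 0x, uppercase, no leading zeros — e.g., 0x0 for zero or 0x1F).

Answer: 2 0xA

Derivation:
Byte[0]=C6: 2-byte lead. pending=1, acc=0x6
Byte[1]=8E: continuation. acc=(acc<<6)|0x0E=0x18E, pending=0
Byte[2]=D6: 2-byte lead. pending=1, acc=0x16
Byte[3]=A7: continuation. acc=(acc<<6)|0x27=0x5A7, pending=0
Byte[4]=CB: 2-byte lead. pending=1, acc=0xB
Byte[5]=AD: continuation. acc=(acc<<6)|0x2D=0x2ED, pending=0
Byte[6]=EA: 3-byte lead. pending=2, acc=0xA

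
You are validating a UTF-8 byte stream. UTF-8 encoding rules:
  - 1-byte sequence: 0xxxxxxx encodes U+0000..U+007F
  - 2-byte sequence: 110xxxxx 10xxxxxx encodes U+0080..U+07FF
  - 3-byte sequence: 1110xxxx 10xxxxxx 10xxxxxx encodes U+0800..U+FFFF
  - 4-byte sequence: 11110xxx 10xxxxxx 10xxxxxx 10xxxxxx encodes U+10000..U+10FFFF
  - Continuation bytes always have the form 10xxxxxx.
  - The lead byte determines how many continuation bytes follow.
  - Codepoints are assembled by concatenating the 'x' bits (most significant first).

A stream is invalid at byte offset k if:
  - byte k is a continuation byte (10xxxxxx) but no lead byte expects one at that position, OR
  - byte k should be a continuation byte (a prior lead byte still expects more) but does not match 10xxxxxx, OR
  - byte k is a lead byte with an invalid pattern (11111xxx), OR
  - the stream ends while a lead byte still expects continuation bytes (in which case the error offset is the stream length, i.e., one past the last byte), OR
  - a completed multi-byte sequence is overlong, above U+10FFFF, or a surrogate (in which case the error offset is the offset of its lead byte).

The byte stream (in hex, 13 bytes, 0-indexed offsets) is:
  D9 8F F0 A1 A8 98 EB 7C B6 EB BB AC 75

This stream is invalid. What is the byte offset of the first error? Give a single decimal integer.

Byte[0]=D9: 2-byte lead, need 1 cont bytes. acc=0x19
Byte[1]=8F: continuation. acc=(acc<<6)|0x0F=0x64F
Completed: cp=U+064F (starts at byte 0)
Byte[2]=F0: 4-byte lead, need 3 cont bytes. acc=0x0
Byte[3]=A1: continuation. acc=(acc<<6)|0x21=0x21
Byte[4]=A8: continuation. acc=(acc<<6)|0x28=0x868
Byte[5]=98: continuation. acc=(acc<<6)|0x18=0x21A18
Completed: cp=U+21A18 (starts at byte 2)
Byte[6]=EB: 3-byte lead, need 2 cont bytes. acc=0xB
Byte[7]=7C: expected 10xxxxxx continuation. INVALID

Answer: 7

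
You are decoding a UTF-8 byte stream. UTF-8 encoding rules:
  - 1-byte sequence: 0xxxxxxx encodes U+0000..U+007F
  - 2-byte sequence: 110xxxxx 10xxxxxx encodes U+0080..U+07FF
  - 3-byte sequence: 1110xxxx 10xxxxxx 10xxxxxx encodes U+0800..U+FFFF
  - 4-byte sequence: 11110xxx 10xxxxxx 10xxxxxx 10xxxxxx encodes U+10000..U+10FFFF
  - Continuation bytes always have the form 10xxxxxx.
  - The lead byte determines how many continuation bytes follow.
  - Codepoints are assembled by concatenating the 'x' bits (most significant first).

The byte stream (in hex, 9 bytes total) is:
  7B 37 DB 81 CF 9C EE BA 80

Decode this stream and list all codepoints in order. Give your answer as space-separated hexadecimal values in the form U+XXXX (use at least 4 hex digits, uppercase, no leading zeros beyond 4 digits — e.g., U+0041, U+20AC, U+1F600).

Answer: U+007B U+0037 U+06C1 U+03DC U+EE80

Derivation:
Byte[0]=7B: 1-byte ASCII. cp=U+007B
Byte[1]=37: 1-byte ASCII. cp=U+0037
Byte[2]=DB: 2-byte lead, need 1 cont bytes. acc=0x1B
Byte[3]=81: continuation. acc=(acc<<6)|0x01=0x6C1
Completed: cp=U+06C1 (starts at byte 2)
Byte[4]=CF: 2-byte lead, need 1 cont bytes. acc=0xF
Byte[5]=9C: continuation. acc=(acc<<6)|0x1C=0x3DC
Completed: cp=U+03DC (starts at byte 4)
Byte[6]=EE: 3-byte lead, need 2 cont bytes. acc=0xE
Byte[7]=BA: continuation. acc=(acc<<6)|0x3A=0x3BA
Byte[8]=80: continuation. acc=(acc<<6)|0x00=0xEE80
Completed: cp=U+EE80 (starts at byte 6)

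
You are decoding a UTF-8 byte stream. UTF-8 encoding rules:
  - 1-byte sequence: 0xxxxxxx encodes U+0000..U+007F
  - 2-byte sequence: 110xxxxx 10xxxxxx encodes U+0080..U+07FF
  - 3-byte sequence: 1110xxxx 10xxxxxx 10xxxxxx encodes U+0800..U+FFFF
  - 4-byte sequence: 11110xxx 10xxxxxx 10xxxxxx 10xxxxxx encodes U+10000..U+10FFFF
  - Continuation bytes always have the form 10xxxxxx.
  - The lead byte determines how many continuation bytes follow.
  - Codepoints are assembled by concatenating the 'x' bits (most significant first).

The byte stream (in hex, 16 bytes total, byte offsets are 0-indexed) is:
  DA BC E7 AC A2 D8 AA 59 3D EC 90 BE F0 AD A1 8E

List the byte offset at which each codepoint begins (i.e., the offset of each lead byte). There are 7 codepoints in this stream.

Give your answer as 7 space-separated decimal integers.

Answer: 0 2 5 7 8 9 12

Derivation:
Byte[0]=DA: 2-byte lead, need 1 cont bytes. acc=0x1A
Byte[1]=BC: continuation. acc=(acc<<6)|0x3C=0x6BC
Completed: cp=U+06BC (starts at byte 0)
Byte[2]=E7: 3-byte lead, need 2 cont bytes. acc=0x7
Byte[3]=AC: continuation. acc=(acc<<6)|0x2C=0x1EC
Byte[4]=A2: continuation. acc=(acc<<6)|0x22=0x7B22
Completed: cp=U+7B22 (starts at byte 2)
Byte[5]=D8: 2-byte lead, need 1 cont bytes. acc=0x18
Byte[6]=AA: continuation. acc=(acc<<6)|0x2A=0x62A
Completed: cp=U+062A (starts at byte 5)
Byte[7]=59: 1-byte ASCII. cp=U+0059
Byte[8]=3D: 1-byte ASCII. cp=U+003D
Byte[9]=EC: 3-byte lead, need 2 cont bytes. acc=0xC
Byte[10]=90: continuation. acc=(acc<<6)|0x10=0x310
Byte[11]=BE: continuation. acc=(acc<<6)|0x3E=0xC43E
Completed: cp=U+C43E (starts at byte 9)
Byte[12]=F0: 4-byte lead, need 3 cont bytes. acc=0x0
Byte[13]=AD: continuation. acc=(acc<<6)|0x2D=0x2D
Byte[14]=A1: continuation. acc=(acc<<6)|0x21=0xB61
Byte[15]=8E: continuation. acc=(acc<<6)|0x0E=0x2D84E
Completed: cp=U+2D84E (starts at byte 12)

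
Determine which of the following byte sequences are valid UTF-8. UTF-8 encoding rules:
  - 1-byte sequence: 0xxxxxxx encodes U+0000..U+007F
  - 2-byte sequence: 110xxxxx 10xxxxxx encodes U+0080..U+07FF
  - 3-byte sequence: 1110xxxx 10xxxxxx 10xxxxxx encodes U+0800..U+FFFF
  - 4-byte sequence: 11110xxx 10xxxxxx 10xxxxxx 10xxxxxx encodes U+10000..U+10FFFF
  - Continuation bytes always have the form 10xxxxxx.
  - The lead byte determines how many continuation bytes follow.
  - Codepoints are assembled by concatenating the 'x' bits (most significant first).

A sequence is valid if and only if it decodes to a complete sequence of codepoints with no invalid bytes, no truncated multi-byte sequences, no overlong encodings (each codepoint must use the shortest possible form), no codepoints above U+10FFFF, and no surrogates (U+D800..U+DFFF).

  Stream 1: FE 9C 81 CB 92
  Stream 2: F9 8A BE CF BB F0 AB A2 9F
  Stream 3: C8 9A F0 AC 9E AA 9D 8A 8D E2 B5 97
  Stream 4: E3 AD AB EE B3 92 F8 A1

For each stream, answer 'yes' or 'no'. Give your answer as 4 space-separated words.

Stream 1: error at byte offset 0. INVALID
Stream 2: error at byte offset 0. INVALID
Stream 3: error at byte offset 6. INVALID
Stream 4: error at byte offset 6. INVALID

Answer: no no no no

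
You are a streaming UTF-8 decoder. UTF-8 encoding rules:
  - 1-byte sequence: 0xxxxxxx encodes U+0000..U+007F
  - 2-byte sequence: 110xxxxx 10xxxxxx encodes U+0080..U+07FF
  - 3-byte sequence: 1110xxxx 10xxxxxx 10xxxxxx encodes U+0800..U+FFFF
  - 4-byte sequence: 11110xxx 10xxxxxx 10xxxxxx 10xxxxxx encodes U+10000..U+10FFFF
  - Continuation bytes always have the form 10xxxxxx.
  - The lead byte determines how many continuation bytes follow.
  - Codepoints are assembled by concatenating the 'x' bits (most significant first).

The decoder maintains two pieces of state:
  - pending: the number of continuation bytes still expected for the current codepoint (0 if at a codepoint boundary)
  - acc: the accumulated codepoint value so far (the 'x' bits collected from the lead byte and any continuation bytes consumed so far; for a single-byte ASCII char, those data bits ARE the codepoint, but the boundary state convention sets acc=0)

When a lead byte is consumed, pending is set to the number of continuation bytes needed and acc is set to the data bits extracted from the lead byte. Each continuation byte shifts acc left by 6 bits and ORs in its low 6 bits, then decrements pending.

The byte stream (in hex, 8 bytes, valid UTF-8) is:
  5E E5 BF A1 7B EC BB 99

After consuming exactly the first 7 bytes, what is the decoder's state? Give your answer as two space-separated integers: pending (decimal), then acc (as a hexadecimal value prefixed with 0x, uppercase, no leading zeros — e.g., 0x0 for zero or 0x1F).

Byte[0]=5E: 1-byte. pending=0, acc=0x0
Byte[1]=E5: 3-byte lead. pending=2, acc=0x5
Byte[2]=BF: continuation. acc=(acc<<6)|0x3F=0x17F, pending=1
Byte[3]=A1: continuation. acc=(acc<<6)|0x21=0x5FE1, pending=0
Byte[4]=7B: 1-byte. pending=0, acc=0x0
Byte[5]=EC: 3-byte lead. pending=2, acc=0xC
Byte[6]=BB: continuation. acc=(acc<<6)|0x3B=0x33B, pending=1

Answer: 1 0x33B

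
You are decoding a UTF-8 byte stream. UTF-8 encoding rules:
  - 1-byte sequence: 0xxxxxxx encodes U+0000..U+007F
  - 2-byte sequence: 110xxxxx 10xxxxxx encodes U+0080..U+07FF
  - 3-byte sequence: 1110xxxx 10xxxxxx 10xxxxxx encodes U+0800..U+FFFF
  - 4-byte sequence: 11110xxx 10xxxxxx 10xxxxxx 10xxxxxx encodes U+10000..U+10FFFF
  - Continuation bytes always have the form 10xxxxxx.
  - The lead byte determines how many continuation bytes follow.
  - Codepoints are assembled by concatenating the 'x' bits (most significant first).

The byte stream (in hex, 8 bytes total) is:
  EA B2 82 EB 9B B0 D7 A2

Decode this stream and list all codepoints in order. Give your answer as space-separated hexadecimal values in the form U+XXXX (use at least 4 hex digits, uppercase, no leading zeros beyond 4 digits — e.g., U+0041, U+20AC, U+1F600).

Answer: U+AC82 U+B6F0 U+05E2

Derivation:
Byte[0]=EA: 3-byte lead, need 2 cont bytes. acc=0xA
Byte[1]=B2: continuation. acc=(acc<<6)|0x32=0x2B2
Byte[2]=82: continuation. acc=(acc<<6)|0x02=0xAC82
Completed: cp=U+AC82 (starts at byte 0)
Byte[3]=EB: 3-byte lead, need 2 cont bytes. acc=0xB
Byte[4]=9B: continuation. acc=(acc<<6)|0x1B=0x2DB
Byte[5]=B0: continuation. acc=(acc<<6)|0x30=0xB6F0
Completed: cp=U+B6F0 (starts at byte 3)
Byte[6]=D7: 2-byte lead, need 1 cont bytes. acc=0x17
Byte[7]=A2: continuation. acc=(acc<<6)|0x22=0x5E2
Completed: cp=U+05E2 (starts at byte 6)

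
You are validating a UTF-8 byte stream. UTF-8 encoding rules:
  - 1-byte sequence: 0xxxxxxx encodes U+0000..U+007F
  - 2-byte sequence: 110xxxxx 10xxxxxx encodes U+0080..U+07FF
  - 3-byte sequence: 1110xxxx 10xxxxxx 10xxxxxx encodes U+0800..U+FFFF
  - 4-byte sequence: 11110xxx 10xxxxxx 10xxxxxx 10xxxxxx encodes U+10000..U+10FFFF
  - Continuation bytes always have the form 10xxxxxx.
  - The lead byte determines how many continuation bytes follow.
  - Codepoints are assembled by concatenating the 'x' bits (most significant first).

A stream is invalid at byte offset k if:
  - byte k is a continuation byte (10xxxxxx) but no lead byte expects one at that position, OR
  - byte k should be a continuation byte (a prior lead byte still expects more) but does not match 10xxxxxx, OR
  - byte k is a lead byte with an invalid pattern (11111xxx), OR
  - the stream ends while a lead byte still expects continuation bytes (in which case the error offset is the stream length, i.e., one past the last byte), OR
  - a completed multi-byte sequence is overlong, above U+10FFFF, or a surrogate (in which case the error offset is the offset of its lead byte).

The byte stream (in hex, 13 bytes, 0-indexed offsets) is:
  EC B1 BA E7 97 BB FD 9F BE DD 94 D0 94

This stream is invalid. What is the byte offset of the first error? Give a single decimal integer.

Byte[0]=EC: 3-byte lead, need 2 cont bytes. acc=0xC
Byte[1]=B1: continuation. acc=(acc<<6)|0x31=0x331
Byte[2]=BA: continuation. acc=(acc<<6)|0x3A=0xCC7A
Completed: cp=U+CC7A (starts at byte 0)
Byte[3]=E7: 3-byte lead, need 2 cont bytes. acc=0x7
Byte[4]=97: continuation. acc=(acc<<6)|0x17=0x1D7
Byte[5]=BB: continuation. acc=(acc<<6)|0x3B=0x75FB
Completed: cp=U+75FB (starts at byte 3)
Byte[6]=FD: INVALID lead byte (not 0xxx/110x/1110/11110)

Answer: 6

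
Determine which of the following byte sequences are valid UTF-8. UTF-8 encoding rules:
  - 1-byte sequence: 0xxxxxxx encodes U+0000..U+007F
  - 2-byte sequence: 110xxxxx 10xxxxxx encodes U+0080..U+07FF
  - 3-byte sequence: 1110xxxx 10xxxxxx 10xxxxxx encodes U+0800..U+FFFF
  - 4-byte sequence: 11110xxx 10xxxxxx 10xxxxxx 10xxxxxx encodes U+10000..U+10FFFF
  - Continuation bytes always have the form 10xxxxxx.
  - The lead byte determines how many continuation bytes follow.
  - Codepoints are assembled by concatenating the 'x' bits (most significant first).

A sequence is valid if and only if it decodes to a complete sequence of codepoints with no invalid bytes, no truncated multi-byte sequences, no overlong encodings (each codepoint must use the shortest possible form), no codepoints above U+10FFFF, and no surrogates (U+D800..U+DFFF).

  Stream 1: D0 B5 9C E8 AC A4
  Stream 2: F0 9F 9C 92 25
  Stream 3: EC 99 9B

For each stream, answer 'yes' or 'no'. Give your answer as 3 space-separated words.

Stream 1: error at byte offset 2. INVALID
Stream 2: decodes cleanly. VALID
Stream 3: decodes cleanly. VALID

Answer: no yes yes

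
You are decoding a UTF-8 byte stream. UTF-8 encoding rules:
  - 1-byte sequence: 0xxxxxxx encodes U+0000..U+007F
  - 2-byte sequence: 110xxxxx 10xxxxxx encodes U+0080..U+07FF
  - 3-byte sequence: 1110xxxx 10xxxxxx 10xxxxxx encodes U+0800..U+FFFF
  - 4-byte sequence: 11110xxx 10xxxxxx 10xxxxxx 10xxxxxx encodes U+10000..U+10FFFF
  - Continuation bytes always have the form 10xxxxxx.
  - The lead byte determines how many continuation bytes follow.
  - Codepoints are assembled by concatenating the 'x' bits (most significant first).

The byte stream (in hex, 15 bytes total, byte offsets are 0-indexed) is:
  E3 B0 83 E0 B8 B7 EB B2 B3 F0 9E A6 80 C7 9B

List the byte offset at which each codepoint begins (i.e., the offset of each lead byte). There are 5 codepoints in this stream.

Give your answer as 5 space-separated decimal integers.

Byte[0]=E3: 3-byte lead, need 2 cont bytes. acc=0x3
Byte[1]=B0: continuation. acc=(acc<<6)|0x30=0xF0
Byte[2]=83: continuation. acc=(acc<<6)|0x03=0x3C03
Completed: cp=U+3C03 (starts at byte 0)
Byte[3]=E0: 3-byte lead, need 2 cont bytes. acc=0x0
Byte[4]=B8: continuation. acc=(acc<<6)|0x38=0x38
Byte[5]=B7: continuation. acc=(acc<<6)|0x37=0xE37
Completed: cp=U+0E37 (starts at byte 3)
Byte[6]=EB: 3-byte lead, need 2 cont bytes. acc=0xB
Byte[7]=B2: continuation. acc=(acc<<6)|0x32=0x2F2
Byte[8]=B3: continuation. acc=(acc<<6)|0x33=0xBCB3
Completed: cp=U+BCB3 (starts at byte 6)
Byte[9]=F0: 4-byte lead, need 3 cont bytes. acc=0x0
Byte[10]=9E: continuation. acc=(acc<<6)|0x1E=0x1E
Byte[11]=A6: continuation. acc=(acc<<6)|0x26=0x7A6
Byte[12]=80: continuation. acc=(acc<<6)|0x00=0x1E980
Completed: cp=U+1E980 (starts at byte 9)
Byte[13]=C7: 2-byte lead, need 1 cont bytes. acc=0x7
Byte[14]=9B: continuation. acc=(acc<<6)|0x1B=0x1DB
Completed: cp=U+01DB (starts at byte 13)

Answer: 0 3 6 9 13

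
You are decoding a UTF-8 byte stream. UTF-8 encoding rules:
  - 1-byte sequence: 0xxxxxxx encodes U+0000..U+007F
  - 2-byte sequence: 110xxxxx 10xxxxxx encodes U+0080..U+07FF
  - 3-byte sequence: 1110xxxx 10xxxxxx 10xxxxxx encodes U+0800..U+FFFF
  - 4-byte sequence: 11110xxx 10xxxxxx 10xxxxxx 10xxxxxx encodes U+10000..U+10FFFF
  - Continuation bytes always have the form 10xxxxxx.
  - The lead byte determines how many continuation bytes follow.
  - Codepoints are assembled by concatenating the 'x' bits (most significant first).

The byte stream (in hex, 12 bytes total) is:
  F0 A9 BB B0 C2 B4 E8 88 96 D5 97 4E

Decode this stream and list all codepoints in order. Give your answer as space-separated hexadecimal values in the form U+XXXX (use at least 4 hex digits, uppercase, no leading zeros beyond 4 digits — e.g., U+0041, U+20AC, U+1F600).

Answer: U+29EF0 U+00B4 U+8216 U+0557 U+004E

Derivation:
Byte[0]=F0: 4-byte lead, need 3 cont bytes. acc=0x0
Byte[1]=A9: continuation. acc=(acc<<6)|0x29=0x29
Byte[2]=BB: continuation. acc=(acc<<6)|0x3B=0xA7B
Byte[3]=B0: continuation. acc=(acc<<6)|0x30=0x29EF0
Completed: cp=U+29EF0 (starts at byte 0)
Byte[4]=C2: 2-byte lead, need 1 cont bytes. acc=0x2
Byte[5]=B4: continuation. acc=(acc<<6)|0x34=0xB4
Completed: cp=U+00B4 (starts at byte 4)
Byte[6]=E8: 3-byte lead, need 2 cont bytes. acc=0x8
Byte[7]=88: continuation. acc=(acc<<6)|0x08=0x208
Byte[8]=96: continuation. acc=(acc<<6)|0x16=0x8216
Completed: cp=U+8216 (starts at byte 6)
Byte[9]=D5: 2-byte lead, need 1 cont bytes. acc=0x15
Byte[10]=97: continuation. acc=(acc<<6)|0x17=0x557
Completed: cp=U+0557 (starts at byte 9)
Byte[11]=4E: 1-byte ASCII. cp=U+004E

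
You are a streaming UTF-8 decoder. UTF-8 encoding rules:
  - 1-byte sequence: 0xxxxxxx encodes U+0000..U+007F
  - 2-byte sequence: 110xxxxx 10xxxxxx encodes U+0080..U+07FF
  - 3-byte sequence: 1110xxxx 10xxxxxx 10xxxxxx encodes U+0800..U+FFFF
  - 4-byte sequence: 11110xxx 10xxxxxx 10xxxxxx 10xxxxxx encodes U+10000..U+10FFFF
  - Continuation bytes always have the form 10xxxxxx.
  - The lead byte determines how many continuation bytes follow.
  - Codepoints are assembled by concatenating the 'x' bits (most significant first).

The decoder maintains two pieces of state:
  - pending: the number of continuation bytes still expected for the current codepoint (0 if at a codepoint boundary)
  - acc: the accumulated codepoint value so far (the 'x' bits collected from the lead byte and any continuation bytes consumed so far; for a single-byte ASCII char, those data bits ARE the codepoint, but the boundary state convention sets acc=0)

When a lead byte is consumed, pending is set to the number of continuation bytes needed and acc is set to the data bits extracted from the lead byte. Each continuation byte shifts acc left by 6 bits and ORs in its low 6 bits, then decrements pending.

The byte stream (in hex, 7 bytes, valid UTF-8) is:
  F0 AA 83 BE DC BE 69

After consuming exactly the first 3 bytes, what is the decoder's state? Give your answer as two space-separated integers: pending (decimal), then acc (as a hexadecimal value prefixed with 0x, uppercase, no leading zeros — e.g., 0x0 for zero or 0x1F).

Byte[0]=F0: 4-byte lead. pending=3, acc=0x0
Byte[1]=AA: continuation. acc=(acc<<6)|0x2A=0x2A, pending=2
Byte[2]=83: continuation. acc=(acc<<6)|0x03=0xA83, pending=1

Answer: 1 0xA83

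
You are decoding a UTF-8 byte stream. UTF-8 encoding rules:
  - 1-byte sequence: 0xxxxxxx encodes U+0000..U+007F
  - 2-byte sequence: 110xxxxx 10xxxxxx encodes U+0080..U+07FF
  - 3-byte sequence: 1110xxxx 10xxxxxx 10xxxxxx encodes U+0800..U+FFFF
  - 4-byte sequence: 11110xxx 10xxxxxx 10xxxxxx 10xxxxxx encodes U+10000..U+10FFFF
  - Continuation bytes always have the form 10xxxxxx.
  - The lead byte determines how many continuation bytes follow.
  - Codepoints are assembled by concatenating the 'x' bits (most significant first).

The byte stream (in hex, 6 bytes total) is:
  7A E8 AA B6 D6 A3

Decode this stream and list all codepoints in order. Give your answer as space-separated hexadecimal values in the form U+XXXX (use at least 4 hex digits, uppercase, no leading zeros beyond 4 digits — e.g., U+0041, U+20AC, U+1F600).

Byte[0]=7A: 1-byte ASCII. cp=U+007A
Byte[1]=E8: 3-byte lead, need 2 cont bytes. acc=0x8
Byte[2]=AA: continuation. acc=(acc<<6)|0x2A=0x22A
Byte[3]=B6: continuation. acc=(acc<<6)|0x36=0x8AB6
Completed: cp=U+8AB6 (starts at byte 1)
Byte[4]=D6: 2-byte lead, need 1 cont bytes. acc=0x16
Byte[5]=A3: continuation. acc=(acc<<6)|0x23=0x5A3
Completed: cp=U+05A3 (starts at byte 4)

Answer: U+007A U+8AB6 U+05A3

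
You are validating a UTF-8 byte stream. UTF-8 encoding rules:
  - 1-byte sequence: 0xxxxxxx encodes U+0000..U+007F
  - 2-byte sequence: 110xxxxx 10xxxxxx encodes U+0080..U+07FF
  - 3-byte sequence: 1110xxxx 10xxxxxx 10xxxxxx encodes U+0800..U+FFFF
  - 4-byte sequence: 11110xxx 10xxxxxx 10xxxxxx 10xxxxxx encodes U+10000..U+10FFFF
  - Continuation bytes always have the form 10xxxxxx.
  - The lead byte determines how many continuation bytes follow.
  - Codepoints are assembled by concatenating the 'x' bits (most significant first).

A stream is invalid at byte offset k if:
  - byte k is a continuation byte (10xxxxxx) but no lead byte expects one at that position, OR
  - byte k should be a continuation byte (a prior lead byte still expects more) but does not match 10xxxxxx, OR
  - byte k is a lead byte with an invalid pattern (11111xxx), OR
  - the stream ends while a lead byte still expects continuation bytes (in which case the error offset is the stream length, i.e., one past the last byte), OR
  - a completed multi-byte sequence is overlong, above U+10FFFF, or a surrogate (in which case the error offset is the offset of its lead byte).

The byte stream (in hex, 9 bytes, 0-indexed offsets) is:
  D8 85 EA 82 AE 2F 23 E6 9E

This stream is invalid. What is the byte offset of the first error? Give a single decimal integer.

Answer: 9

Derivation:
Byte[0]=D8: 2-byte lead, need 1 cont bytes. acc=0x18
Byte[1]=85: continuation. acc=(acc<<6)|0x05=0x605
Completed: cp=U+0605 (starts at byte 0)
Byte[2]=EA: 3-byte lead, need 2 cont bytes. acc=0xA
Byte[3]=82: continuation. acc=(acc<<6)|0x02=0x282
Byte[4]=AE: continuation. acc=(acc<<6)|0x2E=0xA0AE
Completed: cp=U+A0AE (starts at byte 2)
Byte[5]=2F: 1-byte ASCII. cp=U+002F
Byte[6]=23: 1-byte ASCII. cp=U+0023
Byte[7]=E6: 3-byte lead, need 2 cont bytes. acc=0x6
Byte[8]=9E: continuation. acc=(acc<<6)|0x1E=0x19E
Byte[9]: stream ended, expected continuation. INVALID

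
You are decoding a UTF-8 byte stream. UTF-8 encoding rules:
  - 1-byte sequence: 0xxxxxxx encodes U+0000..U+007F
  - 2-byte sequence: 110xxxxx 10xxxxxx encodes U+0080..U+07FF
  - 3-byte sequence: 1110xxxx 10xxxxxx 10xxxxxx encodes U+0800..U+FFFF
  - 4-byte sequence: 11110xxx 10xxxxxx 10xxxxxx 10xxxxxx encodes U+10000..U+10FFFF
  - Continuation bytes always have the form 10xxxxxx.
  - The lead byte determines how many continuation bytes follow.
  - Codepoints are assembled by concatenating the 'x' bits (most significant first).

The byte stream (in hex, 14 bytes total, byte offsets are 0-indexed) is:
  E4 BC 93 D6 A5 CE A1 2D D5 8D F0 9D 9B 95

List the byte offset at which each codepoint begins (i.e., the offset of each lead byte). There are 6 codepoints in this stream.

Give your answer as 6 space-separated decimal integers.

Byte[0]=E4: 3-byte lead, need 2 cont bytes. acc=0x4
Byte[1]=BC: continuation. acc=(acc<<6)|0x3C=0x13C
Byte[2]=93: continuation. acc=(acc<<6)|0x13=0x4F13
Completed: cp=U+4F13 (starts at byte 0)
Byte[3]=D6: 2-byte lead, need 1 cont bytes. acc=0x16
Byte[4]=A5: continuation. acc=(acc<<6)|0x25=0x5A5
Completed: cp=U+05A5 (starts at byte 3)
Byte[5]=CE: 2-byte lead, need 1 cont bytes. acc=0xE
Byte[6]=A1: continuation. acc=(acc<<6)|0x21=0x3A1
Completed: cp=U+03A1 (starts at byte 5)
Byte[7]=2D: 1-byte ASCII. cp=U+002D
Byte[8]=D5: 2-byte lead, need 1 cont bytes. acc=0x15
Byte[9]=8D: continuation. acc=(acc<<6)|0x0D=0x54D
Completed: cp=U+054D (starts at byte 8)
Byte[10]=F0: 4-byte lead, need 3 cont bytes. acc=0x0
Byte[11]=9D: continuation. acc=(acc<<6)|0x1D=0x1D
Byte[12]=9B: continuation. acc=(acc<<6)|0x1B=0x75B
Byte[13]=95: continuation. acc=(acc<<6)|0x15=0x1D6D5
Completed: cp=U+1D6D5 (starts at byte 10)

Answer: 0 3 5 7 8 10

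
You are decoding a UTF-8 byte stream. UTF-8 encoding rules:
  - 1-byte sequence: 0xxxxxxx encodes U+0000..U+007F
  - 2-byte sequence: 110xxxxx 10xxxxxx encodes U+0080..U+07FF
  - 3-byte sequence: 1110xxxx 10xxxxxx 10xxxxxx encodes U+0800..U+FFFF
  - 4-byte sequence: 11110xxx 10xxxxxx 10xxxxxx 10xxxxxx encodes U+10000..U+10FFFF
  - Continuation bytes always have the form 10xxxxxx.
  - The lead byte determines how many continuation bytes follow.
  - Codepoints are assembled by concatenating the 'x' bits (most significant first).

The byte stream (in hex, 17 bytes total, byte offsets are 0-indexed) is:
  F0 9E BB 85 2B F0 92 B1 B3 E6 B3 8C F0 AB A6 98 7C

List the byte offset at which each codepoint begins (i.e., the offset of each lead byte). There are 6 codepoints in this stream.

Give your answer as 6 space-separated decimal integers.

Byte[0]=F0: 4-byte lead, need 3 cont bytes. acc=0x0
Byte[1]=9E: continuation. acc=(acc<<6)|0x1E=0x1E
Byte[2]=BB: continuation. acc=(acc<<6)|0x3B=0x7BB
Byte[3]=85: continuation. acc=(acc<<6)|0x05=0x1EEC5
Completed: cp=U+1EEC5 (starts at byte 0)
Byte[4]=2B: 1-byte ASCII. cp=U+002B
Byte[5]=F0: 4-byte lead, need 3 cont bytes. acc=0x0
Byte[6]=92: continuation. acc=(acc<<6)|0x12=0x12
Byte[7]=B1: continuation. acc=(acc<<6)|0x31=0x4B1
Byte[8]=B3: continuation. acc=(acc<<6)|0x33=0x12C73
Completed: cp=U+12C73 (starts at byte 5)
Byte[9]=E6: 3-byte lead, need 2 cont bytes. acc=0x6
Byte[10]=B3: continuation. acc=(acc<<6)|0x33=0x1B3
Byte[11]=8C: continuation. acc=(acc<<6)|0x0C=0x6CCC
Completed: cp=U+6CCC (starts at byte 9)
Byte[12]=F0: 4-byte lead, need 3 cont bytes. acc=0x0
Byte[13]=AB: continuation. acc=(acc<<6)|0x2B=0x2B
Byte[14]=A6: continuation. acc=(acc<<6)|0x26=0xAE6
Byte[15]=98: continuation. acc=(acc<<6)|0x18=0x2B998
Completed: cp=U+2B998 (starts at byte 12)
Byte[16]=7C: 1-byte ASCII. cp=U+007C

Answer: 0 4 5 9 12 16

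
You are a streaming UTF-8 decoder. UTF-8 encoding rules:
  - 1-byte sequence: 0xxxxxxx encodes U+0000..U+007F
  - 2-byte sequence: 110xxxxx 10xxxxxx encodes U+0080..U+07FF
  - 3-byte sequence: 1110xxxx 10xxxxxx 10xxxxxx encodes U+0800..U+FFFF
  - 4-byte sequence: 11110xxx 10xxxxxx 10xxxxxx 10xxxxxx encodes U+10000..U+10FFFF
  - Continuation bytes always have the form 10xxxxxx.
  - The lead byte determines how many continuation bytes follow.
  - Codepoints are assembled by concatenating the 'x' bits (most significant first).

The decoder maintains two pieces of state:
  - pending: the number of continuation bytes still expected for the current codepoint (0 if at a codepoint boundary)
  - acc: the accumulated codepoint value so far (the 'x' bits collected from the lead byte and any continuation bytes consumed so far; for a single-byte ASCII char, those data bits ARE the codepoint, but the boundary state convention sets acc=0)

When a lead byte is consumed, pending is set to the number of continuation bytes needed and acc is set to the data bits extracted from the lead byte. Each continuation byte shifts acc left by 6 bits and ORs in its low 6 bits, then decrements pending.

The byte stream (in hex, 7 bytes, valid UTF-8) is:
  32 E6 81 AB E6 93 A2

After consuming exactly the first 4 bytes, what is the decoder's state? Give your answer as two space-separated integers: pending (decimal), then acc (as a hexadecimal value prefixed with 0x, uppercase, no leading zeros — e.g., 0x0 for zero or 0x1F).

Byte[0]=32: 1-byte. pending=0, acc=0x0
Byte[1]=E6: 3-byte lead. pending=2, acc=0x6
Byte[2]=81: continuation. acc=(acc<<6)|0x01=0x181, pending=1
Byte[3]=AB: continuation. acc=(acc<<6)|0x2B=0x606B, pending=0

Answer: 0 0x606B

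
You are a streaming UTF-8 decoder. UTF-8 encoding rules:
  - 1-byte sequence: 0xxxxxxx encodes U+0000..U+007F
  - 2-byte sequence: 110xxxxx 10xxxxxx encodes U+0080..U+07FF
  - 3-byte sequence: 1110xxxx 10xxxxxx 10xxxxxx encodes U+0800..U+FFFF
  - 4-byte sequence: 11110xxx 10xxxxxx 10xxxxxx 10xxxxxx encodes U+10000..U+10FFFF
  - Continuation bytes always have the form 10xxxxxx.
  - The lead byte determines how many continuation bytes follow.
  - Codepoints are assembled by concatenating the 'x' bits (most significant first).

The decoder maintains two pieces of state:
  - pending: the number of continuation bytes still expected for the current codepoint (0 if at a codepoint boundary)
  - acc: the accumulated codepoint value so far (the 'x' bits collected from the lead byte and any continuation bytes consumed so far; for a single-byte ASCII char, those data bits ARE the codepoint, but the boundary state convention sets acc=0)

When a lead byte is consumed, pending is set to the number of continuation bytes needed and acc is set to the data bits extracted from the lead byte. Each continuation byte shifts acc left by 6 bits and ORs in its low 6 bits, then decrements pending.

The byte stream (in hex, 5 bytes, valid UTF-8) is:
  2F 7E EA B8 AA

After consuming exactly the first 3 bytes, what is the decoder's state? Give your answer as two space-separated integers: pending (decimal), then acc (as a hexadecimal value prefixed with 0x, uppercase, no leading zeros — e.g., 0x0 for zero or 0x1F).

Answer: 2 0xA

Derivation:
Byte[0]=2F: 1-byte. pending=0, acc=0x0
Byte[1]=7E: 1-byte. pending=0, acc=0x0
Byte[2]=EA: 3-byte lead. pending=2, acc=0xA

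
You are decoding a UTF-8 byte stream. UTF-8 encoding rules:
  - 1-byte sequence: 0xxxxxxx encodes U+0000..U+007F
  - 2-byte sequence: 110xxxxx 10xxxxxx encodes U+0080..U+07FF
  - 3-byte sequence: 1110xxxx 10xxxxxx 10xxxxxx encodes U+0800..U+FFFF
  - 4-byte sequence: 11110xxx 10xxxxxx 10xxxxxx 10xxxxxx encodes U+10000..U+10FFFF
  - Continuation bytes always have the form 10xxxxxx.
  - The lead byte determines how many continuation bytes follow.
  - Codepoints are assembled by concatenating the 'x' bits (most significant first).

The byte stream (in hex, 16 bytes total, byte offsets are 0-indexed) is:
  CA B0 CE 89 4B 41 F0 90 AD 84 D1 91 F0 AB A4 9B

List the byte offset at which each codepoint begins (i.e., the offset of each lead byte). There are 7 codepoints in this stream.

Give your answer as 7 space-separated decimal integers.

Answer: 0 2 4 5 6 10 12

Derivation:
Byte[0]=CA: 2-byte lead, need 1 cont bytes. acc=0xA
Byte[1]=B0: continuation. acc=(acc<<6)|0x30=0x2B0
Completed: cp=U+02B0 (starts at byte 0)
Byte[2]=CE: 2-byte lead, need 1 cont bytes. acc=0xE
Byte[3]=89: continuation. acc=(acc<<6)|0x09=0x389
Completed: cp=U+0389 (starts at byte 2)
Byte[4]=4B: 1-byte ASCII. cp=U+004B
Byte[5]=41: 1-byte ASCII. cp=U+0041
Byte[6]=F0: 4-byte lead, need 3 cont bytes. acc=0x0
Byte[7]=90: continuation. acc=(acc<<6)|0x10=0x10
Byte[8]=AD: continuation. acc=(acc<<6)|0x2D=0x42D
Byte[9]=84: continuation. acc=(acc<<6)|0x04=0x10B44
Completed: cp=U+10B44 (starts at byte 6)
Byte[10]=D1: 2-byte lead, need 1 cont bytes. acc=0x11
Byte[11]=91: continuation. acc=(acc<<6)|0x11=0x451
Completed: cp=U+0451 (starts at byte 10)
Byte[12]=F0: 4-byte lead, need 3 cont bytes. acc=0x0
Byte[13]=AB: continuation. acc=(acc<<6)|0x2B=0x2B
Byte[14]=A4: continuation. acc=(acc<<6)|0x24=0xAE4
Byte[15]=9B: continuation. acc=(acc<<6)|0x1B=0x2B91B
Completed: cp=U+2B91B (starts at byte 12)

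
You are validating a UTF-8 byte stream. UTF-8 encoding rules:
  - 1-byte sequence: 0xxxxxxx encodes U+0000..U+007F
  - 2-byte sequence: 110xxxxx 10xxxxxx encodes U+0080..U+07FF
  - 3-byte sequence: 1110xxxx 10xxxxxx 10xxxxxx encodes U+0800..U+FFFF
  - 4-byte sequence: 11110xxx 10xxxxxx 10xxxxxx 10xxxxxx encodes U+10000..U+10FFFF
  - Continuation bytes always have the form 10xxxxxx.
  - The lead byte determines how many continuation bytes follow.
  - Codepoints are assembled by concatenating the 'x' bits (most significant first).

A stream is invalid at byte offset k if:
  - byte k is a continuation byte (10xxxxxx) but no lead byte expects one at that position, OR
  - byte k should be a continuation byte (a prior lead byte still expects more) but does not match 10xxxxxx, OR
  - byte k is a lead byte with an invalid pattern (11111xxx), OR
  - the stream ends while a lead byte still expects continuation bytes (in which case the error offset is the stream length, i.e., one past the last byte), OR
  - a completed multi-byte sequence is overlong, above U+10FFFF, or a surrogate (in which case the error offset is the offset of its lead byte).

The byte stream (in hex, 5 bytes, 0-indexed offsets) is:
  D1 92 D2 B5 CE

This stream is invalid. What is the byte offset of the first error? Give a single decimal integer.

Byte[0]=D1: 2-byte lead, need 1 cont bytes. acc=0x11
Byte[1]=92: continuation. acc=(acc<<6)|0x12=0x452
Completed: cp=U+0452 (starts at byte 0)
Byte[2]=D2: 2-byte lead, need 1 cont bytes. acc=0x12
Byte[3]=B5: continuation. acc=(acc<<6)|0x35=0x4B5
Completed: cp=U+04B5 (starts at byte 2)
Byte[4]=CE: 2-byte lead, need 1 cont bytes. acc=0xE
Byte[5]: stream ended, expected continuation. INVALID

Answer: 5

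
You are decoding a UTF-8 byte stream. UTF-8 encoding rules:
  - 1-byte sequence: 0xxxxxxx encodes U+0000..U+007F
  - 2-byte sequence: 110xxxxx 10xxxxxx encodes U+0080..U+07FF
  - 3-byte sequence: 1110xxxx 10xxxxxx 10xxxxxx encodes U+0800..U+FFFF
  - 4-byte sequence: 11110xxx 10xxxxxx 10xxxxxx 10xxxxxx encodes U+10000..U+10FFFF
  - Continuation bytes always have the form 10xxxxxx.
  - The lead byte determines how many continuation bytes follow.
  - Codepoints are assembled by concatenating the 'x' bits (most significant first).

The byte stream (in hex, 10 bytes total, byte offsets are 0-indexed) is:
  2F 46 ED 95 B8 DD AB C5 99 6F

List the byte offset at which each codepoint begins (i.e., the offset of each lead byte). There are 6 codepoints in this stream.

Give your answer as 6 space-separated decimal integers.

Byte[0]=2F: 1-byte ASCII. cp=U+002F
Byte[1]=46: 1-byte ASCII. cp=U+0046
Byte[2]=ED: 3-byte lead, need 2 cont bytes. acc=0xD
Byte[3]=95: continuation. acc=(acc<<6)|0x15=0x355
Byte[4]=B8: continuation. acc=(acc<<6)|0x38=0xD578
Completed: cp=U+D578 (starts at byte 2)
Byte[5]=DD: 2-byte lead, need 1 cont bytes. acc=0x1D
Byte[6]=AB: continuation. acc=(acc<<6)|0x2B=0x76B
Completed: cp=U+076B (starts at byte 5)
Byte[7]=C5: 2-byte lead, need 1 cont bytes. acc=0x5
Byte[8]=99: continuation. acc=(acc<<6)|0x19=0x159
Completed: cp=U+0159 (starts at byte 7)
Byte[9]=6F: 1-byte ASCII. cp=U+006F

Answer: 0 1 2 5 7 9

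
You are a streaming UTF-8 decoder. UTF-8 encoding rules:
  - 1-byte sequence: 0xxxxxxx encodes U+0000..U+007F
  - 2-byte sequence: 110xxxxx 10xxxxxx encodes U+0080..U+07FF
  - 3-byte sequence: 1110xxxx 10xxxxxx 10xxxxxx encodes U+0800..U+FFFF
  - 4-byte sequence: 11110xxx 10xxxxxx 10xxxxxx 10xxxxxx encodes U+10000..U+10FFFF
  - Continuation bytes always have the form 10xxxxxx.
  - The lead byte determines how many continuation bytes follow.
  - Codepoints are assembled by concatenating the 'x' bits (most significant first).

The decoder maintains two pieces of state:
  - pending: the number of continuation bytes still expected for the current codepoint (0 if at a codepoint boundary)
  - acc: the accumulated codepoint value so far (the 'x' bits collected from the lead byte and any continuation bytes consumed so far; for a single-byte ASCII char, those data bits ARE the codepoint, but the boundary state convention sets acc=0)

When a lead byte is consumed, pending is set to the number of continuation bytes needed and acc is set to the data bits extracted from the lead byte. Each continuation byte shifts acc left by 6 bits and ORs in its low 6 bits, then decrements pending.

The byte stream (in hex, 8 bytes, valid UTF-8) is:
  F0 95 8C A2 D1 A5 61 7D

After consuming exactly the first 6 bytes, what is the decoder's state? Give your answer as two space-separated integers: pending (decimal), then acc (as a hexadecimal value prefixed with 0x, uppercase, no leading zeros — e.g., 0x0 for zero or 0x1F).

Byte[0]=F0: 4-byte lead. pending=3, acc=0x0
Byte[1]=95: continuation. acc=(acc<<6)|0x15=0x15, pending=2
Byte[2]=8C: continuation. acc=(acc<<6)|0x0C=0x54C, pending=1
Byte[3]=A2: continuation. acc=(acc<<6)|0x22=0x15322, pending=0
Byte[4]=D1: 2-byte lead. pending=1, acc=0x11
Byte[5]=A5: continuation. acc=(acc<<6)|0x25=0x465, pending=0

Answer: 0 0x465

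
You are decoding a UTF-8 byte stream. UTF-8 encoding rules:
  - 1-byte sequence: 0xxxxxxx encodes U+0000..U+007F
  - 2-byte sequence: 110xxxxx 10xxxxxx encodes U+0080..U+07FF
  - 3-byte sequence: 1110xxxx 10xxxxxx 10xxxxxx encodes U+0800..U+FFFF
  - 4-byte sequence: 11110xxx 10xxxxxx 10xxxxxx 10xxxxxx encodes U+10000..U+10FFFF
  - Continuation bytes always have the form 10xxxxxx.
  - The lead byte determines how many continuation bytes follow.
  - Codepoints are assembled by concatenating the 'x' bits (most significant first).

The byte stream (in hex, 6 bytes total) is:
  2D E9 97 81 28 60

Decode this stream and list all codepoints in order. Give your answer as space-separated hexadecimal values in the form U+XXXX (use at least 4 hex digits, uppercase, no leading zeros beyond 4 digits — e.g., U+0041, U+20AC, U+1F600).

Byte[0]=2D: 1-byte ASCII. cp=U+002D
Byte[1]=E9: 3-byte lead, need 2 cont bytes. acc=0x9
Byte[2]=97: continuation. acc=(acc<<6)|0x17=0x257
Byte[3]=81: continuation. acc=(acc<<6)|0x01=0x95C1
Completed: cp=U+95C1 (starts at byte 1)
Byte[4]=28: 1-byte ASCII. cp=U+0028
Byte[5]=60: 1-byte ASCII. cp=U+0060

Answer: U+002D U+95C1 U+0028 U+0060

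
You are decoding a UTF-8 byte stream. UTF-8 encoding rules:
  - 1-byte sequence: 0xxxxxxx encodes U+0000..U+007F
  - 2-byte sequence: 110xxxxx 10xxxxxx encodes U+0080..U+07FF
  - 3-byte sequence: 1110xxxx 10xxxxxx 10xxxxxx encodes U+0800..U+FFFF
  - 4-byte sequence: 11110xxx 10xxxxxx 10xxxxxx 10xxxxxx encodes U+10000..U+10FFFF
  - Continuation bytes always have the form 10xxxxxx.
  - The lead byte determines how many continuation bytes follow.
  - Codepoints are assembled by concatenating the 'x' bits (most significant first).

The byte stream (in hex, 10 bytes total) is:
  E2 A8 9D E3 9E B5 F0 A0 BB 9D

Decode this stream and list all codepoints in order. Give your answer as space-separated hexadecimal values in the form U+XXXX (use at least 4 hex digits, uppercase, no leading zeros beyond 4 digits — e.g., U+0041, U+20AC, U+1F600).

Answer: U+2A1D U+37B5 U+20EDD

Derivation:
Byte[0]=E2: 3-byte lead, need 2 cont bytes. acc=0x2
Byte[1]=A8: continuation. acc=(acc<<6)|0x28=0xA8
Byte[2]=9D: continuation. acc=(acc<<6)|0x1D=0x2A1D
Completed: cp=U+2A1D (starts at byte 0)
Byte[3]=E3: 3-byte lead, need 2 cont bytes. acc=0x3
Byte[4]=9E: continuation. acc=(acc<<6)|0x1E=0xDE
Byte[5]=B5: continuation. acc=(acc<<6)|0x35=0x37B5
Completed: cp=U+37B5 (starts at byte 3)
Byte[6]=F0: 4-byte lead, need 3 cont bytes. acc=0x0
Byte[7]=A0: continuation. acc=(acc<<6)|0x20=0x20
Byte[8]=BB: continuation. acc=(acc<<6)|0x3B=0x83B
Byte[9]=9D: continuation. acc=(acc<<6)|0x1D=0x20EDD
Completed: cp=U+20EDD (starts at byte 6)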